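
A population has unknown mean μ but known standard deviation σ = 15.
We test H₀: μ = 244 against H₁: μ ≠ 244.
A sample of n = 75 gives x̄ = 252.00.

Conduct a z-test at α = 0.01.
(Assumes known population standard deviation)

Answer: z = 4.6187, reject H₀

Derivation:
Standard error: SE = σ/√n = 15/√75 = 1.7321
z-statistic: z = (x̄ - μ₀)/SE = (252.00 - 244)/1.7321 = 4.6187
Critical value: ±2.576
p-value < 0.0001
Decision: reject H₀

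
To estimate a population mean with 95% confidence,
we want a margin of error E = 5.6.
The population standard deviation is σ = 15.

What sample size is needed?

Answer: n = 28

Derivation:
z_0.025 = 1.960
n = (z×σ/E)² = (1.960×15/5.6)²
n = 27.5625
Round up: n = 28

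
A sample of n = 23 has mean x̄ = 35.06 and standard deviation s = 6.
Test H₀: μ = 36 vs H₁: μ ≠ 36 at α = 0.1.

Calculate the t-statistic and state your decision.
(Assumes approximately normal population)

Answer: t = -0.7513, fail to reject H₀

Derivation:
df = n - 1 = 22
SE = s/√n = 6/√23 = 1.2511
t = (x̄ - μ₀)/SE = (35.06 - 36)/1.2511 = -0.7513
Critical value: t_{0.05,22} = ±1.717
p-value ≈ 0.4604
Decision: fail to reject H₀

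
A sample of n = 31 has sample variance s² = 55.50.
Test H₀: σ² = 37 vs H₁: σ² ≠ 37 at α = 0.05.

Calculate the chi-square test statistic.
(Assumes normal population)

Answer: χ² = 45.0000, fail to reject H₀

Derivation:
df = n - 1 = 30
χ² = (n-1)s²/σ₀² = 30×55.50/37 = 45.0000
Critical values: χ²_{0.975,30} = 16.791, χ²_{0.025,30} = 46.979
Rejection region: χ² < 16.791 or χ² > 46.979
Decision: fail to reject H₀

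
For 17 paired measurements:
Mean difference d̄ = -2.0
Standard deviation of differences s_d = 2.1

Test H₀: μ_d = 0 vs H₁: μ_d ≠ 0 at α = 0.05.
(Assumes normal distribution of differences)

df = n - 1 = 16
SE = s_d/√n = 2.1/√17 = 0.5093
t = d̄/SE = -2.0/0.5093 = -3.9270
Critical value: t_{0.025,16} = ±2.120
p-value ≈ 0.0012
Decision: reject H₀

Answer: t = -3.9270, reject H₀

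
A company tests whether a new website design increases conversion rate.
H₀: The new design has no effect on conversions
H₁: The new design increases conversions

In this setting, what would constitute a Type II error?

A Type I error (probability α) occurs when we reject a true H₀.
A Type II error (probability β) occurs when we fail to reject a false H₀.

Answer: Keeping the old design when the new one would have increased conversions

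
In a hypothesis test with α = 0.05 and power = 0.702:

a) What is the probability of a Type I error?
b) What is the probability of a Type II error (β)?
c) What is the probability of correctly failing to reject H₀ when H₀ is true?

a) Type I error probability = α = 0.05
b) Power = P(reject H₀ | H₁ true) = 1 - β = 0.702, so Type II error probability = β = 1 - Power = 0.298
c) P(fail to reject H₀ | H₀ true) = 1 - α = 0.95

Answer: a) 0.05, b) 0.298, c) 0.95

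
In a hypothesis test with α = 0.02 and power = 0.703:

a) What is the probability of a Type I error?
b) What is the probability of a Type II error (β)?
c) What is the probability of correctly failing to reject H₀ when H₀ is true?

Answer: a) 0.02, b) 0.297, c) 0.98

Derivation:
a) Type I error probability = α = 0.02
b) Power = P(reject H₀ | H₁ true) = 1 - β = 0.703, so Type II error probability = β = 1 - Power = 0.297
c) P(fail to reject H₀ | H₀ true) = 1 - α = 0.98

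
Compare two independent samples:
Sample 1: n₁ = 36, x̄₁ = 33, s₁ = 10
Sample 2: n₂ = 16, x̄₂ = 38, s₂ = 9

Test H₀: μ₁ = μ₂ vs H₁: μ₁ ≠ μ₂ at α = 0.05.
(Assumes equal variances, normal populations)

Pooled variance: s²_p = [35×10² + 15×9²]/(50) = 94.3000
s_p = 9.7108
SE = s_p×√(1/n₁ + 1/n₂) = 9.7108×√(1/36 + 1/16) = 2.9177
t = (x̄₁ - x̄₂)/SE = (33 - 38)/2.9177 = -1.7137
df = 50, t-critical = ±2.009
Decision: fail to reject H₀

Answer: t = -1.7137, fail to reject H₀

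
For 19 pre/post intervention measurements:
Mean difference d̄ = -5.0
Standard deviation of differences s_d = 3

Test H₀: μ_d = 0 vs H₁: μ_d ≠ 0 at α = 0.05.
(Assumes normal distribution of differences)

df = n - 1 = 18
SE = s_d/√n = 3/√19 = 0.6882
t = d̄/SE = -5.0/0.6882 = -7.2653
Critical value: t_{0.025,18} = ±2.101
p-value < 0.0001
Decision: reject H₀

Answer: t = -7.2653, reject H₀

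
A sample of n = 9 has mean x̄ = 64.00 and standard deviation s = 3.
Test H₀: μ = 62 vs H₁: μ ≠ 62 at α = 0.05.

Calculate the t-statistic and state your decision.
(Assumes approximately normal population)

Answer: t = 2.0000, fail to reject H₀

Derivation:
df = n - 1 = 8
SE = s/√n = 3/√9 = 1.0000
t = (x̄ - μ₀)/SE = (64.00 - 62)/1.0000 = 2.0000
Critical value: t_{0.025,8} = ±2.306
p-value ≈ 0.0805
Decision: fail to reject H₀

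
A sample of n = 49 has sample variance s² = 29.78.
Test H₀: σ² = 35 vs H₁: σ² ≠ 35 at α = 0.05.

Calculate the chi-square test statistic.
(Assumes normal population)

df = n - 1 = 48
χ² = (n-1)s²/σ₀² = 48×29.78/35 = 40.8411
Critical values: χ²_{0.975,48} = 30.755, χ²_{0.025,48} = 69.023
Rejection region: χ² < 30.755 or χ² > 69.023
Decision: fail to reject H₀

Answer: χ² = 40.8411, fail to reject H₀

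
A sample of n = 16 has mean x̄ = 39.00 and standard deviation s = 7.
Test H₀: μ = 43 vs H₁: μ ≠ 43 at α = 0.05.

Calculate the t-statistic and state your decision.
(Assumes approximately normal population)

Answer: t = -2.2857, reject H₀

Derivation:
df = n - 1 = 15
SE = s/√n = 7/√16 = 1.7500
t = (x̄ - μ₀)/SE = (39.00 - 43)/1.7500 = -2.2857
Critical value: t_{0.025,15} = ±2.131
p-value ≈ 0.0372
Decision: reject H₀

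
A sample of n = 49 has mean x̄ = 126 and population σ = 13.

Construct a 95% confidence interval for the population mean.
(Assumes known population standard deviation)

Answer: (122.3601, 129.6399)

Derivation:
Confidence level: 95%, α = 0.05
z_0.025 = 1.960
SE = σ/√n = 13/√49 = 1.8571
Margin of error = 1.960 × 1.8571 = 3.6399
CI: x̄ ± margin = 126 ± 3.6399
CI: (122.3601, 129.6399)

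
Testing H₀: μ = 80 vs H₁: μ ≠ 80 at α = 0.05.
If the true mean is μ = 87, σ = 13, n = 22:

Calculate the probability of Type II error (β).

Answer: β ≈ 0.2858

Derivation:
SE = σ/√n = 13/√22 = 2.7716
Critical values: μ₀ ± z_0.025×SE = 80 ± 1.960×2.7716
Acceptance region: (74.5677, 85.4323)
Under H₁ (μ = 87): z_high = (85.4323 - 87)/2.7716 = -0.5656, z_low = (74.5677 - 87)/2.7716 = -4.4856
β = P(not reject | H₁) = Φ(-0.5656) - Φ(-4.4856) ≈ 0.2858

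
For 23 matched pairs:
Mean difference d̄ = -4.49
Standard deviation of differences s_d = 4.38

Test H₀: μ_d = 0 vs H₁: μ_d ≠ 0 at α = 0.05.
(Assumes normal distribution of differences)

Answer: t = -4.9162, reject H₀

Derivation:
df = n - 1 = 22
SE = s_d/√n = 4.38/√23 = 0.9133
t = d̄/SE = -4.49/0.9133 = -4.9162
Critical value: t_{0.025,22} = ±2.074
p-value ≈ 0.0001
Decision: reject H₀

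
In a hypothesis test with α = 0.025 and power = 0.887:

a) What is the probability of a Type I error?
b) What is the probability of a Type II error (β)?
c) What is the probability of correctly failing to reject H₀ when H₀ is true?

a) Type I error probability = α = 0.025
b) Power = P(reject H₀ | H₁ true) = 1 - β = 0.887, so Type II error probability = β = 1 - Power = 0.113
c) P(fail to reject H₀ | H₀ true) = 1 - α = 0.975

Answer: a) 0.025, b) 0.113, c) 0.975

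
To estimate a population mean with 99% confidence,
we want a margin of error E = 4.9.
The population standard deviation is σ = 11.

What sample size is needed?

z_0.005 = 2.576
n = (z×σ/E)² = (2.576×11/4.9)²
n = 33.4414
Round up: n = 34

Answer: n = 34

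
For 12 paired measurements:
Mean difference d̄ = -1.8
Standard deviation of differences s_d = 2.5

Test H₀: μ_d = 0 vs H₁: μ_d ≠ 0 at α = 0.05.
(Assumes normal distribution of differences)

df = n - 1 = 11
SE = s_d/√n = 2.5/√12 = 0.7217
t = d̄/SE = -1.8/0.7217 = -2.4941
Critical value: t_{0.025,11} = ±2.201
p-value ≈ 0.0298
Decision: reject H₀

Answer: t = -2.4941, reject H₀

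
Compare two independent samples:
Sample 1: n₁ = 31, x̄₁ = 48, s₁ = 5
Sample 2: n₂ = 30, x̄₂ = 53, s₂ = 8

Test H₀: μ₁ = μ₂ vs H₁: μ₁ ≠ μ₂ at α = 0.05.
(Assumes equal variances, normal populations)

Answer: t = -2.9375, reject H₀

Derivation:
Pooled variance: s²_p = [30×5² + 29×8²]/(59) = 44.1695
s_p = 6.6460
SE = s_p×√(1/n₁ + 1/n₂) = 6.6460×√(1/31 + 1/30) = 1.7021
t = (x̄₁ - x̄₂)/SE = (48 - 53)/1.7021 = -2.9375
df = 59, t-critical = ±2.001
Decision: reject H₀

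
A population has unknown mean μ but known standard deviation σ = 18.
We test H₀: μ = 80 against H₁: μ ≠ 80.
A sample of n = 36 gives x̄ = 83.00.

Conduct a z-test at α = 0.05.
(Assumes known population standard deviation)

Standard error: SE = σ/√n = 18/√36 = 3.0000
z-statistic: z = (x̄ - μ₀)/SE = (83.00 - 80)/3.0000 = 1.0000
Critical value: ±1.960
p-value = 0.3173
Decision: fail to reject H₀

Answer: z = 1.0000, fail to reject H₀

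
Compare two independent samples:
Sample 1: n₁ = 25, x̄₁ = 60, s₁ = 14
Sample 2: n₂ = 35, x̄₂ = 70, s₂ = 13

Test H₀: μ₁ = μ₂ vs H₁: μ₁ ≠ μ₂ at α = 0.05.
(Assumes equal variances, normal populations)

Pooled variance: s²_p = [24×14² + 34×13²]/(58) = 180.1724
s_p = 13.4228
SE = s_p×√(1/n₁ + 1/n₂) = 13.4228×√(1/25 + 1/35) = 3.5149
t = (x̄₁ - x̄₂)/SE = (60 - 70)/3.5149 = -2.8450
df = 58, t-critical = ±2.002
Decision: reject H₀

Answer: t = -2.8450, reject H₀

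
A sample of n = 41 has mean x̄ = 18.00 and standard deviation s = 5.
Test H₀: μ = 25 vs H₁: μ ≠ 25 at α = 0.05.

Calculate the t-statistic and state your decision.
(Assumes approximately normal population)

Answer: t = -8.9640, reject H₀

Derivation:
df = n - 1 = 40
SE = s/√n = 5/√41 = 0.7809
t = (x̄ - μ₀)/SE = (18.00 - 25)/0.7809 = -8.9640
Critical value: t_{0.025,40} = ±2.021
p-value < 0.0001
Decision: reject H₀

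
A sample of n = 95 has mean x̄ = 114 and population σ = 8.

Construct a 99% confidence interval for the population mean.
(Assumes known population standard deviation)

Confidence level: 99%, α = 0.01
z_0.005 = 2.576
SE = σ/√n = 8/√95 = 0.8208
Margin of error = 2.576 × 0.8208 = 2.1144
CI: x̄ ± margin = 114 ± 2.1144
CI: (111.8856, 116.1144)

Answer: (111.8856, 116.1144)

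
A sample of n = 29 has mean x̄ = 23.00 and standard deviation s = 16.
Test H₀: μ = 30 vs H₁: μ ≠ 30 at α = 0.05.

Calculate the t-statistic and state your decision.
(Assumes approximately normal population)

Answer: t = -2.3560, reject H₀

Derivation:
df = n - 1 = 28
SE = s/√n = 16/√29 = 2.9711
t = (x̄ - μ₀)/SE = (23.00 - 30)/2.9711 = -2.3560
Critical value: t_{0.025,28} = ±2.048
p-value ≈ 0.0257
Decision: reject H₀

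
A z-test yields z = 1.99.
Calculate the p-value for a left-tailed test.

Answer: p-value ≈ 0.9767

Derivation:
For z = 1.99:
p = P(Z < 1.99) = Φ(1.99) = 0.9767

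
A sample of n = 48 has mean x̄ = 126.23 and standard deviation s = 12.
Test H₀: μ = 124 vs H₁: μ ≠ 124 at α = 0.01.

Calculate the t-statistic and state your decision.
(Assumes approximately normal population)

df = n - 1 = 47
SE = s/√n = 12/√48 = 1.7321
t = (x̄ - μ₀)/SE = (126.23 - 124)/1.7321 = 1.2875
Critical value: t_{0.005,47} = ±2.685
p-value ≈ 0.2042
Decision: fail to reject H₀

Answer: t = 1.2875, fail to reject H₀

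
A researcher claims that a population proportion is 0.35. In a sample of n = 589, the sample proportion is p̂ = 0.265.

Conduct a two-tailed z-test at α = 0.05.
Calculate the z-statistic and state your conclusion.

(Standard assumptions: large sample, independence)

Answer: z = -4.3250, reject H₀

Derivation:
H₀: p = 0.35, H₁: p ≠ 0.35
Standard error: SE = √(p₀(1-p₀)/n) = √(0.35×0.65/589) = 0.019653
z-statistic: z = (p̂ - p₀)/SE = (0.265 - 0.35)/0.019653 = -4.3250
Critical value: z_0.025 = ±1.960
p-value < 0.0001
Decision: reject H₀ at α = 0.05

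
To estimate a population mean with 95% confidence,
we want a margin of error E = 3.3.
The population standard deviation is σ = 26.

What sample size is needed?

Answer: n = 239

Derivation:
z_0.025 = 1.960
n = (z×σ/E)² = (1.960×26/3.3)²
n = 238.4685
Round up: n = 239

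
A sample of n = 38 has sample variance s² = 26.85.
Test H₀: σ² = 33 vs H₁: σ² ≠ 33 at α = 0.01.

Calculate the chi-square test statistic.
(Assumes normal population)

df = n - 1 = 37
χ² = (n-1)s²/σ₀² = 37×26.85/33 = 30.1045
Critical values: χ²_{0.995,37} = 18.586, χ²_{0.005,37} = 62.883
Rejection region: χ² < 18.586 or χ² > 62.883
Decision: fail to reject H₀

Answer: χ² = 30.1045, fail to reject H₀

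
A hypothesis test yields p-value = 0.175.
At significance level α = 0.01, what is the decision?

Answer: fail to reject H₀

Derivation:
Compare p-value to α:
0.175 ≥ 0.01
Decision: fail to reject H₀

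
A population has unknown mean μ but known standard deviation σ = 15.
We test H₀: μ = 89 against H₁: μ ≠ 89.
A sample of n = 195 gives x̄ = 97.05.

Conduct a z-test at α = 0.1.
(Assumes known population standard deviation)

Answer: z = 7.4939, reject H₀

Derivation:
Standard error: SE = σ/√n = 15/√195 = 1.0742
z-statistic: z = (x̄ - μ₀)/SE = (97.05 - 89)/1.0742 = 7.4939
Critical value: ±1.645
p-value < 0.0001
Decision: reject H₀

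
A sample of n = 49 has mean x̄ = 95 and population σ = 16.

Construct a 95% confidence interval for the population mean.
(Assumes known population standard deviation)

Answer: (90.5200, 99.4800)

Derivation:
Confidence level: 95%, α = 0.05
z_0.025 = 1.960
SE = σ/√n = 16/√49 = 2.2857
Margin of error = 1.960 × 2.2857 = 4.4800
CI: x̄ ± margin = 95 ± 4.4800
CI: (90.5200, 99.4800)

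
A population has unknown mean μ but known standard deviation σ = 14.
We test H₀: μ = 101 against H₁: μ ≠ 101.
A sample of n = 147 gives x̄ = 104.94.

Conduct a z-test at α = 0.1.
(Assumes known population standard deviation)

Answer: z = 3.4121, reject H₀

Derivation:
Standard error: SE = σ/√n = 14/√147 = 1.1547
z-statistic: z = (x̄ - μ₀)/SE = (104.94 - 101)/1.1547 = 3.4121
Critical value: ±1.645
p-value = 0.0006
Decision: reject H₀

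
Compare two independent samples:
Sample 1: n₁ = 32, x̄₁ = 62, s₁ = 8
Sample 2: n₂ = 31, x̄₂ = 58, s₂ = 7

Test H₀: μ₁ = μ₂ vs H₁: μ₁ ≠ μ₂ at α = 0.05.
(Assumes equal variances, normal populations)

Pooled variance: s²_p = [31×8² + 30×7²]/(61) = 56.6230
s_p = 7.5248
SE = s_p×√(1/n₁ + 1/n₂) = 7.5248×√(1/32 + 1/31) = 1.8963
t = (x̄₁ - x̄₂)/SE = (62 - 58)/1.8963 = 2.1094
df = 61, t-critical = ±2.000
Decision: reject H₀

Answer: t = 2.1094, reject H₀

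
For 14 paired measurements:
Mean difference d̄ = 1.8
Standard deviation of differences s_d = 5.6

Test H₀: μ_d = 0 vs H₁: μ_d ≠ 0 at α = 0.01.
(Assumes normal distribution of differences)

Answer: t = 1.2026, fail to reject H₀

Derivation:
df = n - 1 = 13
SE = s_d/√n = 5.6/√14 = 1.4967
t = d̄/SE = 1.8/1.4967 = 1.2026
Critical value: t_{0.005,13} = ±3.012
p-value ≈ 0.2506
Decision: fail to reject H₀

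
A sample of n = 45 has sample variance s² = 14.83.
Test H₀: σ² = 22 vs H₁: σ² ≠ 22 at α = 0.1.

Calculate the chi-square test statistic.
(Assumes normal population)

Answer: χ² = 29.6600, reject H₀

Derivation:
df = n - 1 = 44
χ² = (n-1)s²/σ₀² = 44×14.83/22 = 29.6600
Critical values: χ²_{0.95,44} = 29.787, χ²_{0.05,44} = 60.481
Rejection region: χ² < 29.787 or χ² > 60.481
Decision: reject H₀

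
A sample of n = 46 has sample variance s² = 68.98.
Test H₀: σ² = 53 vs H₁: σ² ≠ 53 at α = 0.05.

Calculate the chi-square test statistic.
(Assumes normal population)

df = n - 1 = 45
χ² = (n-1)s²/σ₀² = 45×68.98/53 = 58.5679
Critical values: χ²_{0.975,45} = 28.366, χ²_{0.025,45} = 65.410
Rejection region: χ² < 28.366 or χ² > 65.410
Decision: fail to reject H₀

Answer: χ² = 58.5679, fail to reject H₀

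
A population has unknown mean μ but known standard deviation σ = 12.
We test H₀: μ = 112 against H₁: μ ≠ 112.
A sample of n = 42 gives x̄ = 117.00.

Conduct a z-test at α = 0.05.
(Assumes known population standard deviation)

Answer: z = 2.7004, reject H₀

Derivation:
Standard error: SE = σ/√n = 12/√42 = 1.8516
z-statistic: z = (x̄ - μ₀)/SE = (117.00 - 112)/1.8516 = 2.7004
Critical value: ±1.960
p-value = 0.0069
Decision: reject H₀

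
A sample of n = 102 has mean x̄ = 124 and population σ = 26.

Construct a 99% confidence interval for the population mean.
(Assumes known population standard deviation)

Confidence level: 99%, α = 0.01
z_0.005 = 2.576
SE = σ/√n = 26/√102 = 2.5744
Margin of error = 2.576 × 2.5744 = 6.6317
CI: x̄ ± margin = 124 ± 6.6317
CI: (117.3683, 130.6317)

Answer: (117.3683, 130.6317)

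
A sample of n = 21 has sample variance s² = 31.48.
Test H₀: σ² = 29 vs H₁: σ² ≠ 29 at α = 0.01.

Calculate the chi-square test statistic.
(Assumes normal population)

df = n - 1 = 20
χ² = (n-1)s²/σ₀² = 20×31.48/29 = 21.7103
Critical values: χ²_{0.995,20} = 7.434, χ²_{0.005,20} = 39.997
Rejection region: χ² < 7.434 or χ² > 39.997
Decision: fail to reject H₀

Answer: χ² = 21.7103, fail to reject H₀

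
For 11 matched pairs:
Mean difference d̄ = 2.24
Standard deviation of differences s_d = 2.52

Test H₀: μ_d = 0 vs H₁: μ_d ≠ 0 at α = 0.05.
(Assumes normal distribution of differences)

Answer: t = 2.9481, reject H₀

Derivation:
df = n - 1 = 10
SE = s_d/√n = 2.52/√11 = 0.7598
t = d̄/SE = 2.24/0.7598 = 2.9481
Critical value: t_{0.025,10} = ±2.228
p-value ≈ 0.0146
Decision: reject H₀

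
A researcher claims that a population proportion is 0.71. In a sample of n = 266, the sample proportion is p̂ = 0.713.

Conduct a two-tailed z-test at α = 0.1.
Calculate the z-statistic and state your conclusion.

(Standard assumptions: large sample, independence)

H₀: p = 0.71, H₁: p ≠ 0.71
Standard error: SE = √(p₀(1-p₀)/n) = √(0.71×0.29/266) = 0.027822
z-statistic: z = (p̂ - p₀)/SE = (0.713 - 0.71)/0.027822 = 0.1078
Critical value: z_0.05 = ±1.645
p-value = 0.9142
Decision: fail to reject H₀ at α = 0.1

Answer: z = 0.1078, fail to reject H₀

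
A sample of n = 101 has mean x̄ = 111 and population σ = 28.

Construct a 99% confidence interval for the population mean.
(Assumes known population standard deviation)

Confidence level: 99%, α = 0.01
z_0.005 = 2.576
SE = σ/√n = 28/√101 = 2.7861
Margin of error = 2.576 × 2.7861 = 7.1770
CI: x̄ ± margin = 111 ± 7.1770
CI: (103.8230, 118.1770)

Answer: (103.8230, 118.1770)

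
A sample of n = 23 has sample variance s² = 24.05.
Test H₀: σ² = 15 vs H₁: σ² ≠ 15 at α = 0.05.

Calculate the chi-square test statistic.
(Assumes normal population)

df = n - 1 = 22
χ² = (n-1)s²/σ₀² = 22×24.05/15 = 35.2733
Critical values: χ²_{0.975,22} = 10.982, χ²_{0.025,22} = 36.781
Rejection region: χ² < 10.982 or χ² > 36.781
Decision: fail to reject H₀

Answer: χ² = 35.2733, fail to reject H₀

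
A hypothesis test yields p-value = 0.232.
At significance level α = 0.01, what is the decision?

Compare p-value to α:
0.232 ≥ 0.01
Decision: fail to reject H₀

Answer: fail to reject H₀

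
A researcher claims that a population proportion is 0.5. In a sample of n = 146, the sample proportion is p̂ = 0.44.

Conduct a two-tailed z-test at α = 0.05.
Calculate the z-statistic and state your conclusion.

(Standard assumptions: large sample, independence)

H₀: p = 0.5, H₁: p ≠ 0.5
Standard error: SE = √(p₀(1-p₀)/n) = √(0.5×0.5/146) = 0.041380
z-statistic: z = (p̂ - p₀)/SE = (0.44 - 0.5)/0.041380 = -1.4500
Critical value: z_0.025 = ±1.960
p-value = 0.1471
Decision: fail to reject H₀ at α = 0.05

Answer: z = -1.4500, fail to reject H₀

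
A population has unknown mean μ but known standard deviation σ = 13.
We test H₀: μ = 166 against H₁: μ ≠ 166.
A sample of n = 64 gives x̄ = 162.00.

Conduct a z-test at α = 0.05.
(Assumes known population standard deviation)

Standard error: SE = σ/√n = 13/√64 = 1.6250
z-statistic: z = (x̄ - μ₀)/SE = (162.00 - 166)/1.6250 = -2.4615
Critical value: ±1.960
p-value = 0.0138
Decision: reject H₀

Answer: z = -2.4615, reject H₀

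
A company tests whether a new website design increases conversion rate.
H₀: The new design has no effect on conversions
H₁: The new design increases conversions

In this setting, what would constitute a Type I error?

Answer: Switching to a new design that doesn't actually help

Derivation:
A Type I error (probability α) occurs when we reject a true H₀.
A Type II error (probability β) occurs when we fail to reject a false H₀.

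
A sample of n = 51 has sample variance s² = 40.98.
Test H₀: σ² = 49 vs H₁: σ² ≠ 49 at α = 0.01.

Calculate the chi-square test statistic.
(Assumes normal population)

df = n - 1 = 50
χ² = (n-1)s²/σ₀² = 50×40.98/49 = 41.8163
Critical values: χ²_{0.995,50} = 27.991, χ²_{0.005,50} = 79.490
Rejection region: χ² < 27.991 or χ² > 79.490
Decision: fail to reject H₀

Answer: χ² = 41.8163, fail to reject H₀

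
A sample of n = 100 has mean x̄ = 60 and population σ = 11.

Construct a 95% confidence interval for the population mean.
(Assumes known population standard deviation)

Confidence level: 95%, α = 0.05
z_0.025 = 1.960
SE = σ/√n = 11/√100 = 1.1000
Margin of error = 1.960 × 1.1000 = 2.1560
CI: x̄ ± margin = 60 ± 2.1560
CI: (57.8440, 62.1560)

Answer: (57.8440, 62.1560)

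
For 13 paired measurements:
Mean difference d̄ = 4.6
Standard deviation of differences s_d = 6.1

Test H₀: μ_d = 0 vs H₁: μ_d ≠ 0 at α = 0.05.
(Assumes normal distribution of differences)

Answer: t = 2.7190, reject H₀

Derivation:
df = n - 1 = 12
SE = s_d/√n = 6.1/√13 = 1.6918
t = d̄/SE = 4.6/1.6918 = 2.7190
Critical value: t_{0.025,12} = ±2.179
p-value ≈ 0.0186
Decision: reject H₀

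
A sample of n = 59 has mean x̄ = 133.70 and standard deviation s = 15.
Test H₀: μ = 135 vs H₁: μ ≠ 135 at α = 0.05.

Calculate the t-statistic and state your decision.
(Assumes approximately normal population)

df = n - 1 = 58
SE = s/√n = 15/√59 = 1.9528
t = (x̄ - μ₀)/SE = (133.70 - 135)/1.9528 = -0.6657
Critical value: t_{0.025,58} = ±2.002
p-value ≈ 0.5082
Decision: fail to reject H₀

Answer: t = -0.6657, fail to reject H₀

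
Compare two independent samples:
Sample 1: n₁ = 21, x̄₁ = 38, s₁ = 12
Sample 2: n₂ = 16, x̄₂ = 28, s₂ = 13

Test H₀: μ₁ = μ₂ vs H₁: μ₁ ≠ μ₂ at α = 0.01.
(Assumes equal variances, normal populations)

Answer: t = 2.4227, fail to reject H₀

Derivation:
Pooled variance: s²_p = [20×12² + 15×13²]/(35) = 154.7143
s_p = 12.4384
SE = s_p×√(1/n₁ + 1/n₂) = 12.4384×√(1/21 + 1/16) = 4.1276
t = (x̄₁ - x̄₂)/SE = (38 - 28)/4.1276 = 2.4227
df = 35, t-critical = ±2.724
Decision: fail to reject H₀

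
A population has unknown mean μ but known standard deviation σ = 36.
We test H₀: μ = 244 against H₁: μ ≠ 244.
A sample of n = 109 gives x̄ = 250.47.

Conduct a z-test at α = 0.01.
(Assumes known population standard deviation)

Standard error: SE = σ/√n = 36/√109 = 3.4482
z-statistic: z = (x̄ - μ₀)/SE = (250.47 - 244)/3.4482 = 1.8763
Critical value: ±2.576
p-value = 0.0606
Decision: fail to reject H₀

Answer: z = 1.8763, fail to reject H₀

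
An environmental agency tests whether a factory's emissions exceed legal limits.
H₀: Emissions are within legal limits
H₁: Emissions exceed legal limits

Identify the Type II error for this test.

Answer: Failing to cite a factory whose emissions actually exceed the limit

Derivation:
A Type I error (probability α) occurs when we reject a true H₀.
A Type II error (probability β) occurs when we fail to reject a false H₀.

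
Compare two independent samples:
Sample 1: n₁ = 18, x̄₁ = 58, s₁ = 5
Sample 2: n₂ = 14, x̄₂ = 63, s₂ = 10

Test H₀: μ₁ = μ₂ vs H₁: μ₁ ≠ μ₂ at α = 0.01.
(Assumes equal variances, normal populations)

Pooled variance: s²_p = [17×5² + 13×10²]/(30) = 57.5000
s_p = 7.5829
SE = s_p×√(1/n₁ + 1/n₂) = 7.5829×√(1/18 + 1/14) = 2.7022
t = (x̄₁ - x̄₂)/SE = (58 - 63)/2.7022 = -1.8503
df = 30, t-critical = ±2.750
Decision: fail to reject H₀

Answer: t = -1.8503, fail to reject H₀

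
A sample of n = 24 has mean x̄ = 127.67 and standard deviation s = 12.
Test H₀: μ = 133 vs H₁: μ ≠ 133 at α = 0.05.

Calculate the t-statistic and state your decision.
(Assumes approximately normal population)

df = n - 1 = 23
SE = s/√n = 12/√24 = 2.4495
t = (x̄ - μ₀)/SE = (127.67 - 133)/2.4495 = -2.1760
Critical value: t_{0.025,23} = ±2.069
p-value ≈ 0.0401
Decision: reject H₀

Answer: t = -2.1760, reject H₀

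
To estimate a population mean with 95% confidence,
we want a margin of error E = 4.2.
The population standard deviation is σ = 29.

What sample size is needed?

z_0.025 = 1.960
n = (z×σ/E)² = (1.960×29/4.2)²
n = 183.1511
Round up: n = 184

Answer: n = 184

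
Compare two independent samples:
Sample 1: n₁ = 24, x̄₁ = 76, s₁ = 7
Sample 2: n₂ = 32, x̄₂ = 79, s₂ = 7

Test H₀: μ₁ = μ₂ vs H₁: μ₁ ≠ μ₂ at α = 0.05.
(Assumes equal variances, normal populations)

Answer: t = -1.5871, fail to reject H₀

Derivation:
Pooled variance: s²_p = [23×7² + 31×7²]/(54) = 49.0000
s_p = 7.0000
SE = s_p×√(1/n₁ + 1/n₂) = 7.0000×√(1/24 + 1/32) = 1.8902
t = (x̄₁ - x̄₂)/SE = (76 - 79)/1.8902 = -1.5871
df = 54, t-critical = ±2.005
Decision: fail to reject H₀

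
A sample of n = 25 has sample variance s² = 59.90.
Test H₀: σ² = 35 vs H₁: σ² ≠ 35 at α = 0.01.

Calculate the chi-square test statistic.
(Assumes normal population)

df = n - 1 = 24
χ² = (n-1)s²/σ₀² = 24×59.90/35 = 41.0743
Critical values: χ²_{0.995,24} = 9.886, χ²_{0.005,24} = 45.559
Rejection region: χ² < 9.886 or χ² > 45.559
Decision: fail to reject H₀

Answer: χ² = 41.0743, fail to reject H₀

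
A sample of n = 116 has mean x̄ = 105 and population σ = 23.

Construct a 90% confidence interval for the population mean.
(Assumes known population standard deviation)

Answer: (101.4871, 108.5129)

Derivation:
Confidence level: 90%, α = 0.1
z_0.05 = 1.645
SE = σ/√n = 23/√116 = 2.1355
Margin of error = 1.645 × 2.1355 = 3.5129
CI: x̄ ± margin = 105 ± 3.5129
CI: (101.4871, 108.5129)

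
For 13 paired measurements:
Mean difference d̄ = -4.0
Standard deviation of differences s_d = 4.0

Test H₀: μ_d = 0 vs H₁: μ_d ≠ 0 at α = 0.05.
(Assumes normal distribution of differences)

df = n - 1 = 12
SE = s_d/√n = 4.0/√13 = 1.1094
t = d̄/SE = -4.0/1.1094 = -3.6056
Critical value: t_{0.025,12} = ±2.179
p-value ≈ 0.0036
Decision: reject H₀

Answer: t = -3.6056, reject H₀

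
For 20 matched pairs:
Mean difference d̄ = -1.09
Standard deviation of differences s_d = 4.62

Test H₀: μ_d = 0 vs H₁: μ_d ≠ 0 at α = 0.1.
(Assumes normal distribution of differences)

Answer: t = -1.0551, fail to reject H₀

Derivation:
df = n - 1 = 19
SE = s_d/√n = 4.62/√20 = 1.0331
t = d̄/SE = -1.09/1.0331 = -1.0551
Critical value: t_{0.05,19} = ±1.729
p-value ≈ 0.3046
Decision: fail to reject H₀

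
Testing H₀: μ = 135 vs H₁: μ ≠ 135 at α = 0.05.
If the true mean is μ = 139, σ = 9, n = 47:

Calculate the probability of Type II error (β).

SE = σ/√n = 9/√47 = 1.3128
Critical values: μ₀ ± z_0.025×SE = 135 ± 1.960×1.3128
Acceptance region: (132.4269, 137.5731)
Under H₁ (μ = 139): z_high = (137.5731 - 139)/1.3128 = -1.0869, z_low = (132.4269 - 139)/1.3128 = -5.0069
β = P(not reject | H₁) = Φ(-1.0869) - Φ(-5.0069) ≈ 0.1385

Answer: β ≈ 0.1385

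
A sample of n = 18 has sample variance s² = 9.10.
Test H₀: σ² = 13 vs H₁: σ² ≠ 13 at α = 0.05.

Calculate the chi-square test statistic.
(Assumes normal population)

Answer: χ² = 11.9000, fail to reject H₀

Derivation:
df = n - 1 = 17
χ² = (n-1)s²/σ₀² = 17×9.10/13 = 11.9000
Critical values: χ²_{0.975,17} = 7.564, χ²_{0.025,17} = 30.191
Rejection region: χ² < 7.564 or χ² > 30.191
Decision: fail to reject H₀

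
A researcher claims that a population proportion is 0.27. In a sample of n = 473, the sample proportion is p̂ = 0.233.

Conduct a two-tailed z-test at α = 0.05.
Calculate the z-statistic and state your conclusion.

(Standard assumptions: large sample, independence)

Answer: z = -1.8126, fail to reject H₀

Derivation:
H₀: p = 0.27, H₁: p ≠ 0.27
Standard error: SE = √(p₀(1-p₀)/n) = √(0.27×0.73/473) = 0.020413
z-statistic: z = (p̂ - p₀)/SE = (0.233 - 0.27)/0.020413 = -1.8126
Critical value: z_0.025 = ±1.960
p-value = 0.0699
Decision: fail to reject H₀ at α = 0.05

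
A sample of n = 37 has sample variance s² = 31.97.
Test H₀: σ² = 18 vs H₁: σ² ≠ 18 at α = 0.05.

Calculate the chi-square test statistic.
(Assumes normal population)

df = n - 1 = 36
χ² = (n-1)s²/σ₀² = 36×31.97/18 = 63.9400
Critical values: χ²_{0.975,36} = 21.336, χ²_{0.025,36} = 54.437
Rejection region: χ² < 21.336 or χ² > 54.437
Decision: reject H₀

Answer: χ² = 63.9400, reject H₀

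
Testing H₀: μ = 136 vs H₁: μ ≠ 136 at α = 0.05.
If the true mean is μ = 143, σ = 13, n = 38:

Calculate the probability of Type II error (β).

Answer: β ≈ 0.0870

Derivation:
SE = σ/√n = 13/√38 = 2.1089
Critical values: μ₀ ± z_0.025×SE = 136 ± 1.960×2.1089
Acceptance region: (131.8666, 140.1334)
Under H₁ (μ = 143): z_high = (140.1334 - 143)/2.1089 = -1.3593, z_low = (131.8666 - 143)/2.1089 = -5.2792
β = P(not reject | H₁) = Φ(-1.3593) - Φ(-5.2792) ≈ 0.0870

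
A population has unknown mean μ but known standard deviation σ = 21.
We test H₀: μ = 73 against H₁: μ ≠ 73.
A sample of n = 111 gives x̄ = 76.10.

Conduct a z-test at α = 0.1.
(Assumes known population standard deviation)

Answer: z = 1.5553, fail to reject H₀

Derivation:
Standard error: SE = σ/√n = 21/√111 = 1.9932
z-statistic: z = (x̄ - μ₀)/SE = (76.10 - 73)/1.9932 = 1.5553
Critical value: ±1.645
p-value = 0.1199
Decision: fail to reject H₀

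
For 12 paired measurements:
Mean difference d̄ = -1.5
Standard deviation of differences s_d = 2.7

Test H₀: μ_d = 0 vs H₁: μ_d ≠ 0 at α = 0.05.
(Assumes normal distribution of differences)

df = n - 1 = 11
SE = s_d/√n = 2.7/√12 = 0.7794
t = d̄/SE = -1.5/0.7794 = -1.9246
Critical value: t_{0.025,11} = ±2.201
p-value ≈ 0.0805
Decision: fail to reject H₀

Answer: t = -1.9246, fail to reject H₀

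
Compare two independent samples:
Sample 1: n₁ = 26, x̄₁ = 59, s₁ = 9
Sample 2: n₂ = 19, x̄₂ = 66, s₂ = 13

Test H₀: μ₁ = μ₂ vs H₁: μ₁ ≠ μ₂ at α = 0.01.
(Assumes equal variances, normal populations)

Answer: t = -2.1366, fail to reject H₀

Derivation:
Pooled variance: s²_p = [25×9² + 18×13²]/(43) = 117.8372
s_p = 10.8553
SE = s_p×√(1/n₁ + 1/n₂) = 10.8553×√(1/26 + 1/19) = 3.2763
t = (x̄₁ - x̄₂)/SE = (59 - 66)/3.2763 = -2.1366
df = 43, t-critical = ±2.695
Decision: fail to reject H₀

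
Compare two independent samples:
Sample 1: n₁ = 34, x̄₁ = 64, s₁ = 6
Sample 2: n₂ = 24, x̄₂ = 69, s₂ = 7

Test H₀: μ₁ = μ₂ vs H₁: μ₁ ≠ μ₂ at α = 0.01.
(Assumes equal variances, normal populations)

Answer: t = -2.9168, reject H₀

Derivation:
Pooled variance: s²_p = [33×6² + 23×7²]/(56) = 41.3393
s_p = 6.4296
SE = s_p×√(1/n₁ + 1/n₂) = 6.4296×√(1/34 + 1/24) = 1.7142
t = (x̄₁ - x̄₂)/SE = (64 - 69)/1.7142 = -2.9168
df = 56, t-critical = ±2.667
Decision: reject H₀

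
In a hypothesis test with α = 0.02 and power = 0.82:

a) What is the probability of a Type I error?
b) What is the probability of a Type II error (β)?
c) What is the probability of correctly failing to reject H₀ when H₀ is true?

Answer: a) 0.02, b) 0.18, c) 0.98

Derivation:
a) Type I error probability = α = 0.02
b) Power = P(reject H₀ | H₁ true) = 1 - β = 0.82, so Type II error probability = β = 1 - Power = 0.18
c) P(fail to reject H₀ | H₀ true) = 1 - α = 0.98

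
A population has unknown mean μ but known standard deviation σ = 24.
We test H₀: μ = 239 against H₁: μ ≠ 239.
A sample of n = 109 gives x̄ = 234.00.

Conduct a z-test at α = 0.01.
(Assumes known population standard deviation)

Answer: z = -2.1750, fail to reject H₀

Derivation:
Standard error: SE = σ/√n = 24/√109 = 2.2988
z-statistic: z = (x̄ - μ₀)/SE = (234.00 - 239)/2.2988 = -2.1750
Critical value: ±2.576
p-value = 0.0296
Decision: fail to reject H₀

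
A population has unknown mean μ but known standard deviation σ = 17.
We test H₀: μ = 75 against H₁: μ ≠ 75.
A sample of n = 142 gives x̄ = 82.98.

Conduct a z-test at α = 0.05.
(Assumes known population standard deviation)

Answer: z = 5.5937, reject H₀

Derivation:
Standard error: SE = σ/√n = 17/√142 = 1.4266
z-statistic: z = (x̄ - μ₀)/SE = (82.98 - 75)/1.4266 = 5.5937
Critical value: ±1.960
p-value < 0.0001
Decision: reject H₀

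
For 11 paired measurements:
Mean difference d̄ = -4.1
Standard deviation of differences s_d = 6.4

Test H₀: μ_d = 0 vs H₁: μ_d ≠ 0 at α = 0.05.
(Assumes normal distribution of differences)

df = n - 1 = 10
SE = s_d/√n = 6.4/√11 = 1.9297
t = d̄/SE = -4.1/1.9297 = -2.1247
Critical value: t_{0.025,10} = ±2.228
p-value ≈ 0.0596
Decision: fail to reject H₀

Answer: t = -2.1247, fail to reject H₀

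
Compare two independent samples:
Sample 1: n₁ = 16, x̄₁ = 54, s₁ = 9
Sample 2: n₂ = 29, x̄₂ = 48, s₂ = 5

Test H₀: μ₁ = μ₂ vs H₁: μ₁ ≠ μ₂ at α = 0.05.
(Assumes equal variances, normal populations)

Answer: t = 2.8871, reject H₀

Derivation:
Pooled variance: s²_p = [15×9² + 28×5²]/(43) = 44.5349
s_p = 6.6734
SE = s_p×√(1/n₁ + 1/n₂) = 6.6734×√(1/16 + 1/29) = 2.0782
t = (x̄₁ - x̄₂)/SE = (54 - 48)/2.0782 = 2.8871
df = 43, t-critical = ±2.017
Decision: reject H₀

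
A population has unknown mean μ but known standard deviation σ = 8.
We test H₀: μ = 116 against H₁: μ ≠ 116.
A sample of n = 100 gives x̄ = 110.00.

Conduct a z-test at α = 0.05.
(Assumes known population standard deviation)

Standard error: SE = σ/√n = 8/√100 = 0.8000
z-statistic: z = (x̄ - μ₀)/SE = (110.00 - 116)/0.8000 = -7.5000
Critical value: ±1.960
p-value < 0.0001
Decision: reject H₀

Answer: z = -7.5000, reject H₀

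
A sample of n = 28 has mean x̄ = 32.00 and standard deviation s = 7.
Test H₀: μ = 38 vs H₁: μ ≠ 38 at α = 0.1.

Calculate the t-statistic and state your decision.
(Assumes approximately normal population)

df = n - 1 = 27
SE = s/√n = 7/√28 = 1.3229
t = (x̄ - μ₀)/SE = (32.00 - 38)/1.3229 = -4.5355
Critical value: t_{0.05,27} = ±1.703
p-value ≈ 0.0001
Decision: reject H₀

Answer: t = -4.5355, reject H₀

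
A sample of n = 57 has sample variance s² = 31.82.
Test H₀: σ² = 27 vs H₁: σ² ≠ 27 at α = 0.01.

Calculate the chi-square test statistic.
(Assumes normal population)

Answer: χ² = 65.9970, fail to reject H₀

Derivation:
df = n - 1 = 56
χ² = (n-1)s²/σ₀² = 56×31.82/27 = 65.9970
Critical values: χ²_{0.995,56} = 32.490, χ²_{0.005,56} = 86.994
Rejection region: χ² < 32.490 or χ² > 86.994
Decision: fail to reject H₀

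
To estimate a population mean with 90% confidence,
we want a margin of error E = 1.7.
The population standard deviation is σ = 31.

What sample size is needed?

z_0.05 = 1.645
n = (z×σ/E)² = (1.645×31/1.7)²
n = 899.8235
Round up: n = 900

Answer: n = 900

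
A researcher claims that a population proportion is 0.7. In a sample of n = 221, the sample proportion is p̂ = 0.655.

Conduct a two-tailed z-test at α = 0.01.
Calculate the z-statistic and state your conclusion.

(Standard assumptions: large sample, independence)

Answer: z = -1.4598, fail to reject H₀

Derivation:
H₀: p = 0.7, H₁: p ≠ 0.7
Standard error: SE = √(p₀(1-p₀)/n) = √(0.7×0.3/221) = 0.030826
z-statistic: z = (p̂ - p₀)/SE = (0.655 - 0.7)/0.030826 = -1.4598
Critical value: z_0.005 = ±2.576
p-value = 0.1443
Decision: fail to reject H₀ at α = 0.01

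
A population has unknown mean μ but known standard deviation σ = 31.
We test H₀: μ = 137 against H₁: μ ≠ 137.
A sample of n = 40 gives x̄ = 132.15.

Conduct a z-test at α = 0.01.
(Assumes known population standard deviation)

Standard error: SE = σ/√n = 31/√40 = 4.9015
z-statistic: z = (x̄ - μ₀)/SE = (132.15 - 137)/4.9015 = -0.9895
Critical value: ±2.576
p-value = 0.3224
Decision: fail to reject H₀

Answer: z = -0.9895, fail to reject H₀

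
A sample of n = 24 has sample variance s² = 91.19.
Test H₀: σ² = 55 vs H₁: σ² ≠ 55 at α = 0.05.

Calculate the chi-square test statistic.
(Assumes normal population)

Answer: χ² = 38.1340, reject H₀

Derivation:
df = n - 1 = 23
χ² = (n-1)s²/σ₀² = 23×91.19/55 = 38.1340
Critical values: χ²_{0.975,23} = 11.689, χ²_{0.025,23} = 38.076
Rejection region: χ² < 11.689 or χ² > 38.076
Decision: reject H₀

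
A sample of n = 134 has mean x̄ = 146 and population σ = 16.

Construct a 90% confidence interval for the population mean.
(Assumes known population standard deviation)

Answer: (143.7263, 148.2737)

Derivation:
Confidence level: 90%, α = 0.1
z_0.05 = 1.645
SE = σ/√n = 16/√134 = 1.3822
Margin of error = 1.645 × 1.3822 = 2.2737
CI: x̄ ± margin = 146 ± 2.2737
CI: (143.7263, 148.2737)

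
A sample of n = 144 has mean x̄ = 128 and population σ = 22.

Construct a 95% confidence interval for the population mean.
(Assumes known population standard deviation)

Confidence level: 95%, α = 0.05
z_0.025 = 1.960
SE = σ/√n = 22/√144 = 1.8333
Margin of error = 1.960 × 1.8333 = 3.5933
CI: x̄ ± margin = 128 ± 3.5933
CI: (124.4067, 131.5933)

Answer: (124.4067, 131.5933)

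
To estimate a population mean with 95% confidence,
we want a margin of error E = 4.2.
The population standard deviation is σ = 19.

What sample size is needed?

z_0.025 = 1.960
n = (z×σ/E)² = (1.960×19/4.2)²
n = 78.6178
Round up: n = 79

Answer: n = 79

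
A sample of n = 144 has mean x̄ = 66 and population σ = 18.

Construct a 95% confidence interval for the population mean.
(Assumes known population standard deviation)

Answer: (63.0600, 68.9400)

Derivation:
Confidence level: 95%, α = 0.05
z_0.025 = 1.960
SE = σ/√n = 18/√144 = 1.5000
Margin of error = 1.960 × 1.5000 = 2.9400
CI: x̄ ± margin = 66 ± 2.9400
CI: (63.0600, 68.9400)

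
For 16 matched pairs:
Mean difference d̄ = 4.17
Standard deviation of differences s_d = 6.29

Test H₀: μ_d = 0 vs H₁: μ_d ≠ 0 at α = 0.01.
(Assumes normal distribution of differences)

df = n - 1 = 15
SE = s_d/√n = 6.29/√16 = 1.5725
t = d̄/SE = 4.17/1.5725 = 2.6518
Critical value: t_{0.005,15} = ±2.947
p-value ≈ 0.0181
Decision: fail to reject H₀

Answer: t = 2.6518, fail to reject H₀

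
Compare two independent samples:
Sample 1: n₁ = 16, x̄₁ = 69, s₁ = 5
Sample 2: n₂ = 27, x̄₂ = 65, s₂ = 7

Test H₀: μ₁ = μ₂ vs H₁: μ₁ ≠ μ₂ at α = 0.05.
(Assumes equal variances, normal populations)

Pooled variance: s²_p = [15×5² + 26×7²]/(41) = 40.2195
s_p = 6.3419
SE = s_p×√(1/n₁ + 1/n₂) = 6.3419×√(1/16 + 1/27) = 2.0008
t = (x̄₁ - x̄₂)/SE = (69 - 65)/2.0008 = 1.9992
df = 41, t-critical = ±2.020
Decision: fail to reject H₀

Answer: t = 1.9992, fail to reject H₀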